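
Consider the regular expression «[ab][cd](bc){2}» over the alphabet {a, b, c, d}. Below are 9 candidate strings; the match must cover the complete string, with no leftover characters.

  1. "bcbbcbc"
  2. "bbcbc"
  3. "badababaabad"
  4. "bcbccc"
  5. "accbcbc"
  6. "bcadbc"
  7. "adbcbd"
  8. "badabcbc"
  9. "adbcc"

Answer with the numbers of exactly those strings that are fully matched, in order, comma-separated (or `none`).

none

1 → no match
2 → no match
3 → no match — must end with "bc"
4 → no match — must end with "bc"
5 → no match
6 → no match
7 → no match — must end with "bc"
8 → no match
9 → no match — must end with "bc"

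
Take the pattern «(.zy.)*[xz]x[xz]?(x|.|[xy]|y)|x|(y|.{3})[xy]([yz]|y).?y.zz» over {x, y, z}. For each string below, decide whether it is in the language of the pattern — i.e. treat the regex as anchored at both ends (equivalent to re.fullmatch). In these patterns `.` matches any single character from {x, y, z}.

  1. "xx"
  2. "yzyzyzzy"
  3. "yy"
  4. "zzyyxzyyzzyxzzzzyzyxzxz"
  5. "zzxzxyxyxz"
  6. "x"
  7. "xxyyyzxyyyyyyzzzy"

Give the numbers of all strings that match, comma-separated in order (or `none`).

6

1 → no match
2 → no match
3 → no match
4 → no match
5 → no match
6 → match
7 → no match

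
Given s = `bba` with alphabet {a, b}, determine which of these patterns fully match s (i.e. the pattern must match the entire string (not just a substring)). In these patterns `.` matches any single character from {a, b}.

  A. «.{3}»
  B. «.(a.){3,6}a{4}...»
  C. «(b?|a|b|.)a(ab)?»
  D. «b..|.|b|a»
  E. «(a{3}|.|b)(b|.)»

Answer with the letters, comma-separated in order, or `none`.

A → match
B → no match
C → no match
D → match
E → no match

A, D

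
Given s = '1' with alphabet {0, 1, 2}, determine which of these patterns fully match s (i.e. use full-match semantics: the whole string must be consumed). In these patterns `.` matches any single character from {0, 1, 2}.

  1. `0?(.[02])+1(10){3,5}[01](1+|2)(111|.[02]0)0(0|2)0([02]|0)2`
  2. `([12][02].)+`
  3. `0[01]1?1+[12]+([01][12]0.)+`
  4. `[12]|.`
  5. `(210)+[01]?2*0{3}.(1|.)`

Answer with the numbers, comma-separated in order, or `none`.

4

1 → no match — must end with '2'
2 → no match
3 → no match — must start with '0'
4 → match
5 → no match — must start with '210'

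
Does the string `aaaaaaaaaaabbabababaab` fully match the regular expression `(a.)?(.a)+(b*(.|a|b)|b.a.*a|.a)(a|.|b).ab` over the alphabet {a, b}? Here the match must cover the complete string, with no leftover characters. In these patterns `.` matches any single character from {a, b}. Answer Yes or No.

No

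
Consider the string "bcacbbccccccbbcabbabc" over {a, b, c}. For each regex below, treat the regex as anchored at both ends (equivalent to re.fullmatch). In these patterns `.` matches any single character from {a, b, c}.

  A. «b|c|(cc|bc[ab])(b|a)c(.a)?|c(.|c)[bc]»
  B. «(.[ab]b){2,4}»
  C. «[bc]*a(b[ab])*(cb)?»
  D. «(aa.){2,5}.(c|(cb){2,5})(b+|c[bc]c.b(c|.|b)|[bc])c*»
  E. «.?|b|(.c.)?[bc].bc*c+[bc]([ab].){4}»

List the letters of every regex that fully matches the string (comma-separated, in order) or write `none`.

A → no match
B → no match — must end with "b"
C → no match
D → no match — must start with "aa"
E → match

E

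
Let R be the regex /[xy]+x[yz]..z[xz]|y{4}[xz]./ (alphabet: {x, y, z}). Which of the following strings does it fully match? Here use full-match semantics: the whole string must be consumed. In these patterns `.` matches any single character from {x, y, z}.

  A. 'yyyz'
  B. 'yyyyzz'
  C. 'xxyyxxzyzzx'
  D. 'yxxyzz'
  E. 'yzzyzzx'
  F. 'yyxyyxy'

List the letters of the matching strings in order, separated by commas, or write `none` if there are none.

A. 'yyyz' → no match
B. 'yyyyzz' → match
C. 'xxyyxxzyzzx' → match
D. 'yxxyzz' → no match
E. 'yzzyzzx' → no match
F. 'yyxyyxy' → no match

B, C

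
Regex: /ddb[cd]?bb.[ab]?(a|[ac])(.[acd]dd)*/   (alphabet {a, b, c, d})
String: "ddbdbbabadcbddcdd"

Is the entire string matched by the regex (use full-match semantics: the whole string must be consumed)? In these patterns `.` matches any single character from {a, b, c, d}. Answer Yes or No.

No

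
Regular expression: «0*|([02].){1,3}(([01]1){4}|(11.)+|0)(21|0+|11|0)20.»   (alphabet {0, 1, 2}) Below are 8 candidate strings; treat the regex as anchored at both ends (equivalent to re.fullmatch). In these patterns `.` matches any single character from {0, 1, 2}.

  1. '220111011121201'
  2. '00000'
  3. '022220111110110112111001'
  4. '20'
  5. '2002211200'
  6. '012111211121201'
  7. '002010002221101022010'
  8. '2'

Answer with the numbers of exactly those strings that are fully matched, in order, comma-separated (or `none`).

1, 2, 6

1 → match
2 → match
3 → no match
4 → no match
5 → no match
6 → match
7 → no match
8 → no match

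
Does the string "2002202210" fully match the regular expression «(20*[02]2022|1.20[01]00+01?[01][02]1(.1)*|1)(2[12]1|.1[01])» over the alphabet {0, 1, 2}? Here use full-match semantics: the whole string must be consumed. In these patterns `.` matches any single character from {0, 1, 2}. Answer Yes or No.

No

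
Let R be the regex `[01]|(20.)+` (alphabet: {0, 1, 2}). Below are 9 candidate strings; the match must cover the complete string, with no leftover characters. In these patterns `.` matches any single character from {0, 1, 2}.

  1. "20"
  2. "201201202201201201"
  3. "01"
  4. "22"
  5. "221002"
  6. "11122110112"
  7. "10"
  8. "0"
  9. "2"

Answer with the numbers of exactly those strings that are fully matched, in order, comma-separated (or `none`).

1 → no match
2 → match
3 → no match
4 → no match
5 → no match
6 → no match
7 → no match
8 → match
9 → no match

2, 8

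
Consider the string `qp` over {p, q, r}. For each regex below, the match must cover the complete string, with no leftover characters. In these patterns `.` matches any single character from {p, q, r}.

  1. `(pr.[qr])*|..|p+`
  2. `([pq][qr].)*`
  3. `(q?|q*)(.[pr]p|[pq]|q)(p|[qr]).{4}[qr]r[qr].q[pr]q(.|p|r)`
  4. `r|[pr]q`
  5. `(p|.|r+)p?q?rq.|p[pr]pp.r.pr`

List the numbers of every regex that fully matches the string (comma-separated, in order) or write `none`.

1 → match
2 → no match
3 → no match
4 → no match
5 → no match

1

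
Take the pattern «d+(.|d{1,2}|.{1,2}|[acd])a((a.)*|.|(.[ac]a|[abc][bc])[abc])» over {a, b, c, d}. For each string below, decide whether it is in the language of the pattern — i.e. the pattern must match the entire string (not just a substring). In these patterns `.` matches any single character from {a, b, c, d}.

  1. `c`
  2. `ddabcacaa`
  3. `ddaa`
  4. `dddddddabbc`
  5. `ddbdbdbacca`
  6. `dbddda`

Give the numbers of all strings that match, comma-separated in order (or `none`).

1. `c` → no match — must start with `d`
2. `ddabcacaa` → no match
3. `ddaa` → match
4. `dddddddabbc` → match
5. `ddbdbdbacca` → no match
6. `dbddda` → no match

3, 4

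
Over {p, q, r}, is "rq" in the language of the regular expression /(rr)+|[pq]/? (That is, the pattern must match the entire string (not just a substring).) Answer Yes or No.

No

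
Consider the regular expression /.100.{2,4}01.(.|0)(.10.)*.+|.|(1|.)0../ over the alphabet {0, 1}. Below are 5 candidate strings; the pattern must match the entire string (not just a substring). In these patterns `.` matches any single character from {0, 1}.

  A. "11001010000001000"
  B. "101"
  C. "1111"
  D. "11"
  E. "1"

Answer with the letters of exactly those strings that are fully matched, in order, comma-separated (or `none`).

E

A → no match
B → no match
C → no match
D → no match
E → match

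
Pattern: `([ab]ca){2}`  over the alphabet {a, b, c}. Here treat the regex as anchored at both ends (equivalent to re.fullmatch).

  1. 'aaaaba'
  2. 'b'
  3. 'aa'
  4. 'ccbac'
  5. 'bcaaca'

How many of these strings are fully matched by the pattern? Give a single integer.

1

1. 'aaaaba' → no match — must end with 'ca'
2. 'b' → no match — must end with 'ca'
3. 'aa' → no match — must end with 'ca'
4. 'ccbac' → no match — must end with 'ca'
5. 'bcaaca' → match
Total matched: 1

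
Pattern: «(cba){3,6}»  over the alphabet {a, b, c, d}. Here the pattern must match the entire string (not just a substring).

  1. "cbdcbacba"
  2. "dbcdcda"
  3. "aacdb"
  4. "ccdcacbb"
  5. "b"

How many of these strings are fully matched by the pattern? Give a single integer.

0

1 → no match — must start with "cba"
2 → no match — must start with "cba"
3 → no match — must start with "cba"
4 → no match — must start with "cba"
5 → no match — must start with "cba"
Total matched: 0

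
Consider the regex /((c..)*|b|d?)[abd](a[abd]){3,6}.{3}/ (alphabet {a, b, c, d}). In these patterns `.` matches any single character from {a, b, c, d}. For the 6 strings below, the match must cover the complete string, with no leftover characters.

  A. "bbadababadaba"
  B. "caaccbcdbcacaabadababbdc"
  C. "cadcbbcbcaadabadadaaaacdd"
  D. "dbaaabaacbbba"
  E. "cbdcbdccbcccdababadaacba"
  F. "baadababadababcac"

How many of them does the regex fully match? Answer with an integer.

A → match
B → match
C → match
D → no match
E → match
F → match
Total matched: 5

5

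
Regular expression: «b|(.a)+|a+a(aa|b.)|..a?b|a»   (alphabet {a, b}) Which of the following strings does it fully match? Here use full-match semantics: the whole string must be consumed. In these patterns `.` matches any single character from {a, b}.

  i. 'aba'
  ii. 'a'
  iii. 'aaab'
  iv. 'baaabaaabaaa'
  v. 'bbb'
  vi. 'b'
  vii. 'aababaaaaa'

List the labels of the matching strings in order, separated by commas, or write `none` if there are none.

i → no match
ii → match
iii → match
iv → match
v → match
vi → match
vii → match

ii, iii, iv, v, vi, vii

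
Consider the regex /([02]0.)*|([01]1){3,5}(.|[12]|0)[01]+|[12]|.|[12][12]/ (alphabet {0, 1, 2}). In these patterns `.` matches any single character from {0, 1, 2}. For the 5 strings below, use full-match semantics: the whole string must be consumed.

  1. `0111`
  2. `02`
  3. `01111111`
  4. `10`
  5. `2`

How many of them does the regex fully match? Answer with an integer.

1 → no match
2 → no match
3 → match
4 → no match
5 → match
Total matched: 2

2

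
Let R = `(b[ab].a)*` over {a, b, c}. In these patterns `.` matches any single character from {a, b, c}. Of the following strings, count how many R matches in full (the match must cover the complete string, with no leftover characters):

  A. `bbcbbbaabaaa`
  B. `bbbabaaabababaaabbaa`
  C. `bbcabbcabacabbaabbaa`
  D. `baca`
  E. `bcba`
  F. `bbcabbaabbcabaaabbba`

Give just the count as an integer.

4

A → no match
B → match
C → match
D → match
E → no match
F → match
Total matched: 4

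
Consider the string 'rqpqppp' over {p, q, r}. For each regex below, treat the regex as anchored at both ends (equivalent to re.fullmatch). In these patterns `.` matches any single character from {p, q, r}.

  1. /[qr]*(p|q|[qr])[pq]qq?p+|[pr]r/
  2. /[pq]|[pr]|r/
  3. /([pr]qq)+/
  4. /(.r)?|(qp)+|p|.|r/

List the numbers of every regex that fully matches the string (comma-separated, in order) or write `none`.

1 → match
2 → no match
3 → no match — must end with 'qq'
4 → no match

1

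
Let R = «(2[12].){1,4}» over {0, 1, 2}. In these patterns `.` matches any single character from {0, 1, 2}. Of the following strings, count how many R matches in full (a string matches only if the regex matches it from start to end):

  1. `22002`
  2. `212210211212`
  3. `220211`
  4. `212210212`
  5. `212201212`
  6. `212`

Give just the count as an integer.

4

1. `22002` → no match
2. `212210211212` → match
3. `220211` → match
4. `212210212` → match
5. `212201212` → no match
6. `212` → match
Total matched: 4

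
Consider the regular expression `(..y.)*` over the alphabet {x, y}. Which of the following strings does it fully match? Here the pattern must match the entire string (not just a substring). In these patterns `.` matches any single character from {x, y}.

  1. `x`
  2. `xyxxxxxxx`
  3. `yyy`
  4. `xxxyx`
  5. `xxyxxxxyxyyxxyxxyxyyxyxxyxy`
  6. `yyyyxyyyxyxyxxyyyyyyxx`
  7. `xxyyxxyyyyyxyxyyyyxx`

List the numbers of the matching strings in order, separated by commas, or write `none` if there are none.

1 → no match
2 → no match
3 → no match
4 → no match
5 → no match
6 → no match
7 → no match

none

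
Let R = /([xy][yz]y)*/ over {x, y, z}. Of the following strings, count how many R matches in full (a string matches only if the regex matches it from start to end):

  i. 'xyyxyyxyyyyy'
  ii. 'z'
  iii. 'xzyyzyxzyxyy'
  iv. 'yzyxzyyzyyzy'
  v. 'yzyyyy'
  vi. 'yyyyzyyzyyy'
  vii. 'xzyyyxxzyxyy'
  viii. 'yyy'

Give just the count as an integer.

5

i → match
ii → no match
iii → match
iv → match
v → match
vi → no match
vii → no match
viii → match
Total matched: 5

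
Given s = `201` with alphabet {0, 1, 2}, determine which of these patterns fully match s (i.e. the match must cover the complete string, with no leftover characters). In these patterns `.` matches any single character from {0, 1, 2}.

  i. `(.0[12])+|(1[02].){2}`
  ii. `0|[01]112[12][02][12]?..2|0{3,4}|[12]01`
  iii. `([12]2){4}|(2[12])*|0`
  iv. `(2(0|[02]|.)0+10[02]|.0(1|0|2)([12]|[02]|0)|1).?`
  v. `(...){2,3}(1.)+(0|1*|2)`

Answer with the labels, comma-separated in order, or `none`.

i, ii

i → match
ii → match
iii → no match
iv → no match
v → no match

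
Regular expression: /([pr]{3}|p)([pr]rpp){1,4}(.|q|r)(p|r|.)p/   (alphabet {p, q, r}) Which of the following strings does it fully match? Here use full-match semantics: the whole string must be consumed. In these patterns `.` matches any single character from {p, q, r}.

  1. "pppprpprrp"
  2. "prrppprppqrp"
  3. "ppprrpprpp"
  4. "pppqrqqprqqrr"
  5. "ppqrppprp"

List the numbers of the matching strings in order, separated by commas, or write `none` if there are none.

1. "pppprpprrp" → match
2. "prrppprppqrp" → match
3. "ppprrpprpp" → match
4 → no match — must end with "p"
5. "ppqrppprp" → no match

1, 2, 3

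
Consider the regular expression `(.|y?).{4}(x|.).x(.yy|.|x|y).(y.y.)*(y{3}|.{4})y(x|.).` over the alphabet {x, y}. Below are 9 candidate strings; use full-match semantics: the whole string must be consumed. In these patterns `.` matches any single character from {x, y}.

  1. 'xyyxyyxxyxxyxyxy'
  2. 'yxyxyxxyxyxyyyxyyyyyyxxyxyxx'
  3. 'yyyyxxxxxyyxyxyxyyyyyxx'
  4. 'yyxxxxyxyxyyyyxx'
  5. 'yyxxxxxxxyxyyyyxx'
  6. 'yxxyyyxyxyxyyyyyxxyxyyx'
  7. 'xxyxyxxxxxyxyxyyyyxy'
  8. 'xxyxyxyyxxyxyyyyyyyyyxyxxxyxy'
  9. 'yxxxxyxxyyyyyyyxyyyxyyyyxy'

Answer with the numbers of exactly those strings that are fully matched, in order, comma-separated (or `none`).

1, 2, 3, 4, 5, 7, 9

1 → match
2 → match
3 → match
4 → match
5 → match
6 → no match
7 → match
8 → no match
9 → match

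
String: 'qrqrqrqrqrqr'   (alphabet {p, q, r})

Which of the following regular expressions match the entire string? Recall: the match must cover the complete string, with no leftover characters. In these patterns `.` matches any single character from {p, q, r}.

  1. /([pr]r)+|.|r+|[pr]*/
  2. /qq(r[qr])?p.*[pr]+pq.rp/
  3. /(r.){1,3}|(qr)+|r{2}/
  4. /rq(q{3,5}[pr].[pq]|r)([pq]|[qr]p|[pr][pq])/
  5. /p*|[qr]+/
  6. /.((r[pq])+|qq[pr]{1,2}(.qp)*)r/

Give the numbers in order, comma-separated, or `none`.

1 → no match
2 → no match — must start with 'qq'
3 → match
4 → no match — must start with 'rq'
5 → match
6 → match

3, 5, 6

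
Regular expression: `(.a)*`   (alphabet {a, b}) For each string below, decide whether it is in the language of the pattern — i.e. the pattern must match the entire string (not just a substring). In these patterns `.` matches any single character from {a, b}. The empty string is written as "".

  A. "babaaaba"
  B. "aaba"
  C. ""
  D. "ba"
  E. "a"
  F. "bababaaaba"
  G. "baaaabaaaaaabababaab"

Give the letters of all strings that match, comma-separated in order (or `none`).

A, B, C, D, F

A → match
B → match
C → match
D → match
E → no match
F → match
G → no match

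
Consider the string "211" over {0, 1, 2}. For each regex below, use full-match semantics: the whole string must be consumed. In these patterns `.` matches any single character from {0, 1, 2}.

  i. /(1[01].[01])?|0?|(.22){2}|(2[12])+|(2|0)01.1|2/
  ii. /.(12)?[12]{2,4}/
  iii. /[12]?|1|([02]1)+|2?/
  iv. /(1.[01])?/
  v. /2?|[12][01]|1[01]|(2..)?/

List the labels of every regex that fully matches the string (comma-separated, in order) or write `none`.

ii, v

i → no match
ii → match
iii → no match
iv → no match
v → match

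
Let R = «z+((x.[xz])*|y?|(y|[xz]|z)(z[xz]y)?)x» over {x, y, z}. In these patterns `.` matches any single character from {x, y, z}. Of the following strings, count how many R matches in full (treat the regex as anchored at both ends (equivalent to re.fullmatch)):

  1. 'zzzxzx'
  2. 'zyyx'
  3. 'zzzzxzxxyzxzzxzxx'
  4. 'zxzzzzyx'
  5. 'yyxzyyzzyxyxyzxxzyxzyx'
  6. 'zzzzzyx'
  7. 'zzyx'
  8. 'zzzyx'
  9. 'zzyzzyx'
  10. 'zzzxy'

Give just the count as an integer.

5

1 → no match
2 → no match
3 → match
4 → no match
5 → no match — must start with 'z'
6 → match
7 → match
8 → match
9 → match
10 → no match — must end with 'x'
Total matched: 5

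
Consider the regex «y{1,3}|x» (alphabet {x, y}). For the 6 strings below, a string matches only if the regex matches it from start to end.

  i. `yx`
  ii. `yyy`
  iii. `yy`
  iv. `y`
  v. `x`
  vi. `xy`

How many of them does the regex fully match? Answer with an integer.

i. `yx` → no match
ii. `yyy` → match
iii. `yy` → match
iv. `y` → match
v. `x` → match
vi. `xy` → no match
Total matched: 4

4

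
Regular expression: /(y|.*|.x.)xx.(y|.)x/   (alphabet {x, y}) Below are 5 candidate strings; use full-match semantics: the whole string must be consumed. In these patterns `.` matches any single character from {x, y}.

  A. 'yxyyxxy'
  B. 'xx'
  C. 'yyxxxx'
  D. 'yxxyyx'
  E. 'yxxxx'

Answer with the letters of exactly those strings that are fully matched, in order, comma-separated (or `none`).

A. 'yxyyxxy' → no match — must end with 'x'
B. 'xx' → no match
C. 'yyxxxx' → no match
D. 'yxxyyx' → match
E. 'yxxxx' → no match

D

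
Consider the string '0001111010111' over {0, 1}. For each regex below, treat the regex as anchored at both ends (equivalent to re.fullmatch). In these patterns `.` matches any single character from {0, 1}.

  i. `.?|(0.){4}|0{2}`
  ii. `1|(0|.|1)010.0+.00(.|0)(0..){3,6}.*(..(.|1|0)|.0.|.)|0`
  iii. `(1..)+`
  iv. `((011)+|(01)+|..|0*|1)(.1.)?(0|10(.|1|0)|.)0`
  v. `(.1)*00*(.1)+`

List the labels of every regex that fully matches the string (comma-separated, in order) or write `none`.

v

i → no match
ii → no match
iii → no match — must start with '1'
iv → no match — must end with '0'
v → match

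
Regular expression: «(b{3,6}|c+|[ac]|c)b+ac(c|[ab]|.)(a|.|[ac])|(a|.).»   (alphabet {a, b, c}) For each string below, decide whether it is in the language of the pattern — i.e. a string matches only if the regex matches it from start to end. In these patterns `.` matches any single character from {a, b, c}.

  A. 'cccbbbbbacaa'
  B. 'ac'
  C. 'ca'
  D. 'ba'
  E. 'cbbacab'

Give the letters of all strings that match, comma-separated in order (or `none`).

A → match
B → match
C → match
D → match
E → match

A, B, C, D, E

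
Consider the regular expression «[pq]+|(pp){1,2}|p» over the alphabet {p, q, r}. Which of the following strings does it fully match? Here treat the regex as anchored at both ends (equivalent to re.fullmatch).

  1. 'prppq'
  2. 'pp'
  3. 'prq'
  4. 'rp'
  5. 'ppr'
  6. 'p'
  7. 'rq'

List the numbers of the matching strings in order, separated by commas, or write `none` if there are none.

2, 6

1. 'prppq' → no match
2. 'pp' → match
3. 'prq' → no match
4. 'rp' → no match
5. 'ppr' → no match
6. 'p' → match
7. 'rq' → no match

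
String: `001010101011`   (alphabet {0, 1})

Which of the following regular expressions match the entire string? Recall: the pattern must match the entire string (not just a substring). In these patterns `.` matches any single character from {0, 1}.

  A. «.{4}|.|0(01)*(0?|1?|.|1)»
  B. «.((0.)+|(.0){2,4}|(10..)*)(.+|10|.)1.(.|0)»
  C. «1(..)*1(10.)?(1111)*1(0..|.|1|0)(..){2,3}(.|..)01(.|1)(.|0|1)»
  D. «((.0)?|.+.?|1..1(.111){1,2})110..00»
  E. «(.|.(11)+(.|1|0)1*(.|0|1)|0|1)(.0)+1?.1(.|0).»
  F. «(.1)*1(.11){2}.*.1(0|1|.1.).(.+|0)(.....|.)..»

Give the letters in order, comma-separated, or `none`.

A

A → match
B → no match
C → no match — must start with `1`
D → no match — must end with `00`
E → no match
F → no match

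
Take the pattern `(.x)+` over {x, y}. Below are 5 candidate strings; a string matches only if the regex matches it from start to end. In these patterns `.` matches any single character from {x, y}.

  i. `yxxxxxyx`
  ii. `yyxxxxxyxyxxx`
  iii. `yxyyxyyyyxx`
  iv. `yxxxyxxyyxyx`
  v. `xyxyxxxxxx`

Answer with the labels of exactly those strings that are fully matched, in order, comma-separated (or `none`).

i → match
ii → no match
iii → no match
iv → no match
v → no match

i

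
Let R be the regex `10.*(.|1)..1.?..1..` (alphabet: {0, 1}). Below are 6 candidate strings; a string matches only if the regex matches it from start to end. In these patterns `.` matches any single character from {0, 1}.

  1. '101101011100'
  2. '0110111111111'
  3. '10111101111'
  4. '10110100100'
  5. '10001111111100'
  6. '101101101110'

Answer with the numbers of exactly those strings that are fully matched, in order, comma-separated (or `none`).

1, 3, 4, 5, 6

1 → match
2 → no match — must start with '10'
3 → match
4 → match
5 → match
6 → match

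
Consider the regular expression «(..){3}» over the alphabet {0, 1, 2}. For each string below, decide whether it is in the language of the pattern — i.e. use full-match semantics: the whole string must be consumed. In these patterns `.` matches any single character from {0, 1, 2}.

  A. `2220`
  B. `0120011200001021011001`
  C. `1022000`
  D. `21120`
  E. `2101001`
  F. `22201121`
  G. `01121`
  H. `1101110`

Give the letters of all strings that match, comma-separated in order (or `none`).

A. `2220` → no match
B → no match
C. `1022000` → no match
D. `21120` → no match
E. `2101001` → no match
F. `22201121` → no match
G. `01121` → no match
H. `1101110` → no match

none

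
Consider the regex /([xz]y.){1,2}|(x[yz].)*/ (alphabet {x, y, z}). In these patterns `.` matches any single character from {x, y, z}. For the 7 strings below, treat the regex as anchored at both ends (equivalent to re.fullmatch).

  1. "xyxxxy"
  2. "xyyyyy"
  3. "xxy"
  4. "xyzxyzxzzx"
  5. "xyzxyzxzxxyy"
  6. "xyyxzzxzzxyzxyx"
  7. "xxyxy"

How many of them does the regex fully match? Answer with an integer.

2

1 → no match
2 → no match
3 → no match
4 → no match
5 → match
6 → match
7 → no match
Total matched: 2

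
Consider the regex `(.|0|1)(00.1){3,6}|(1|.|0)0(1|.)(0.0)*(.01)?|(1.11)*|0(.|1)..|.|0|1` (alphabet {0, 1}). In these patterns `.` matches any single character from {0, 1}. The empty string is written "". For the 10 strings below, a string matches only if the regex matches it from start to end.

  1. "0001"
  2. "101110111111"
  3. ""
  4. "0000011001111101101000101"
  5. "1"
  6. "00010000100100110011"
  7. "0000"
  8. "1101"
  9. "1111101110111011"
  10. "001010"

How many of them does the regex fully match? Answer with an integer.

1 → match
2 → match
3 → match
4 → no match
5 → match
6 → no match
7 → match
8 → no match
9 → match
10 → match
Total matched: 7

7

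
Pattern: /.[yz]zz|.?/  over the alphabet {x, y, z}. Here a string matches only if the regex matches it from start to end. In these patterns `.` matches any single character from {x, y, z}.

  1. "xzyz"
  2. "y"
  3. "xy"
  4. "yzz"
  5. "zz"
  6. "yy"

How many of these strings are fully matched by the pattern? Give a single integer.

1

1 → no match
2 → match
3 → no match
4 → no match
5 → no match
6 → no match
Total matched: 1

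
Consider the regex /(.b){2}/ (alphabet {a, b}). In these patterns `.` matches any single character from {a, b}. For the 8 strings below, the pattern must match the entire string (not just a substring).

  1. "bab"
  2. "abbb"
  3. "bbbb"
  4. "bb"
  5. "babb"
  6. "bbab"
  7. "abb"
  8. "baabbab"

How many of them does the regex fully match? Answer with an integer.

1. "bab" → no match
2. "abbb" → match
3. "bbbb" → match
4. "bb" → no match
5. "babb" → no match
6. "bbab" → match
7. "abb" → no match
8. "baabbab" → no match
Total matched: 3

3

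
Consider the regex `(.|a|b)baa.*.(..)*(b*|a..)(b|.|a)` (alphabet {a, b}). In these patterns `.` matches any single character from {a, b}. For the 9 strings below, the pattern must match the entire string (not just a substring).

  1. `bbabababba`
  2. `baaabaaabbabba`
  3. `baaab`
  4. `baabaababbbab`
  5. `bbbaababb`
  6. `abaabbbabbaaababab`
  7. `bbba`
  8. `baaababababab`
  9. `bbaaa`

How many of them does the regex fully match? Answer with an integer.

1

1 → no match
2 → no match
3 → no match
4 → no match
5 → no match
6 → match
7 → no match
8 → no match
9 → no match
Total matched: 1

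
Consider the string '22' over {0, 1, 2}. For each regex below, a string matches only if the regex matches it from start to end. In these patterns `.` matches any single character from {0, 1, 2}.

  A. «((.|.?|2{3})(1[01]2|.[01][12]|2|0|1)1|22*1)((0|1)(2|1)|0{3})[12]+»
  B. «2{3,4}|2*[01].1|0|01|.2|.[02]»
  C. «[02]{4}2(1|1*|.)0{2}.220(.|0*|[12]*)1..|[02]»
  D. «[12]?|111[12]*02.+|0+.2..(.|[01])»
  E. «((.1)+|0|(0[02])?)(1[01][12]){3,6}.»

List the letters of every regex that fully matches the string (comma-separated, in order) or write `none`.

A → no match
B → match
C → no match
D → no match
E → no match

B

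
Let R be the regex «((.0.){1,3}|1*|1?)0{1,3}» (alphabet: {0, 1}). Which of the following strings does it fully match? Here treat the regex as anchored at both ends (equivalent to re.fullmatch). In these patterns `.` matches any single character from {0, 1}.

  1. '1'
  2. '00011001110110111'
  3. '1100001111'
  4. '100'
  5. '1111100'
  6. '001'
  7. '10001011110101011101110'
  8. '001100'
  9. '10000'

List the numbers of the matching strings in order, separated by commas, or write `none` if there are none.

1 → no match — must end with '0'
2 → no match — must end with '0'
3 → no match — must end with '0'
4 → match
5 → match
6 → no match — must end with '0'
7 → no match
8 → no match
9 → match

4, 5, 9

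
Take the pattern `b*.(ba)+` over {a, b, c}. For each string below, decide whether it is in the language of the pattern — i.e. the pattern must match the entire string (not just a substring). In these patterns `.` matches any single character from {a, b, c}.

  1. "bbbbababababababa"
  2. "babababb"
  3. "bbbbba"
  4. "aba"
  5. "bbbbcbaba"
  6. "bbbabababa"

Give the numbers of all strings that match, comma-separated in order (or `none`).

1 → match
2 → no match — must end with "ba"
3 → match
4 → match
5 → match
6 → match

1, 3, 4, 5, 6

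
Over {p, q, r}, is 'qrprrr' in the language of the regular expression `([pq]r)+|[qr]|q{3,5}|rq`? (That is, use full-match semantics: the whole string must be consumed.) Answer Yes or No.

No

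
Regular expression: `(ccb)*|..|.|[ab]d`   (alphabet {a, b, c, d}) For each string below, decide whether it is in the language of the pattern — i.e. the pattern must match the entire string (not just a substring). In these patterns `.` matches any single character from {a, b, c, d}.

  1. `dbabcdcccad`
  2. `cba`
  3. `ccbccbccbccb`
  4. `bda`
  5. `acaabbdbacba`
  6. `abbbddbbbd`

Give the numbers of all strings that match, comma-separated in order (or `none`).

3

1. `dbabcdcccad` → no match
2. `cba` → no match
3. `ccbccbccbccb` → match
4. `bda` → no match
5. `acaabbdbacba` → no match
6. `abbbddbbbd` → no match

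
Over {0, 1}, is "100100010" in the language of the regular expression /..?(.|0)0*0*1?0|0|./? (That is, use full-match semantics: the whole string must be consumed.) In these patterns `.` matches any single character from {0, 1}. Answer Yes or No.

No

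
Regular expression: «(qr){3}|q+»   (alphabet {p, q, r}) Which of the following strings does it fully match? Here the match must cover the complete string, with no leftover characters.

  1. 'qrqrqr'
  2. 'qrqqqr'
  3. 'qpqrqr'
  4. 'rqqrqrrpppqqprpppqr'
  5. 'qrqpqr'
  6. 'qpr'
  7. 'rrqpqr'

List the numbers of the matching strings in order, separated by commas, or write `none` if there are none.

1

1 → match
2 → no match
3 → no match
4 → no match
5 → no match
6 → no match
7 → no match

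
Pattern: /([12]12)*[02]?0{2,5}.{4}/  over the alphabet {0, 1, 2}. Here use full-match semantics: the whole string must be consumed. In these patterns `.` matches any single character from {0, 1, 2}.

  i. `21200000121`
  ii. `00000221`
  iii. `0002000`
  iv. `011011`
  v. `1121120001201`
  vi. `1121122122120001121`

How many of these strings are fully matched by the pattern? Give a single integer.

5

i → match
ii → match
iii → match
iv → no match
v → match
vi → match
Total matched: 5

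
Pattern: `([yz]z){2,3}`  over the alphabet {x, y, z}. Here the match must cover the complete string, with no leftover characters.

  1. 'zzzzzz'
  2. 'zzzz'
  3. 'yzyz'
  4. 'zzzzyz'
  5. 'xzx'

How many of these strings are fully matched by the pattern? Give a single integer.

4

1 → match
2 → match
3 → match
4 → match
5 → no match — must end with 'z'
Total matched: 4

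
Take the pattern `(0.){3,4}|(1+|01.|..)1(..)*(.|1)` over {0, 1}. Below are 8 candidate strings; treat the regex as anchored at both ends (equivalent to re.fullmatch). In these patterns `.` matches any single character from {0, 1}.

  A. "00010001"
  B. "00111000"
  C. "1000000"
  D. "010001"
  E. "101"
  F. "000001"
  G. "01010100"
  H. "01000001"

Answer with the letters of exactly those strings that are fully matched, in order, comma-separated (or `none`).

A, B, D, F, G, H

A → match
B → match
C → no match
D → match
E → no match
F → match
G → match
H → match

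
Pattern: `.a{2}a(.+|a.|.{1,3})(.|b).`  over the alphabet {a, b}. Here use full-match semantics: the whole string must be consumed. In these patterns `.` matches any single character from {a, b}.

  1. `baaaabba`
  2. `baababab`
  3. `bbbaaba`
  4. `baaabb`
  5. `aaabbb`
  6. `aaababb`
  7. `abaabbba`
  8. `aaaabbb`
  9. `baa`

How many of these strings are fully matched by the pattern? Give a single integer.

2

1 → match
2 → no match
3 → no match
4 → no match
5 → no match
6 → no match
7 → no match
8 → match
9 → no match
Total matched: 2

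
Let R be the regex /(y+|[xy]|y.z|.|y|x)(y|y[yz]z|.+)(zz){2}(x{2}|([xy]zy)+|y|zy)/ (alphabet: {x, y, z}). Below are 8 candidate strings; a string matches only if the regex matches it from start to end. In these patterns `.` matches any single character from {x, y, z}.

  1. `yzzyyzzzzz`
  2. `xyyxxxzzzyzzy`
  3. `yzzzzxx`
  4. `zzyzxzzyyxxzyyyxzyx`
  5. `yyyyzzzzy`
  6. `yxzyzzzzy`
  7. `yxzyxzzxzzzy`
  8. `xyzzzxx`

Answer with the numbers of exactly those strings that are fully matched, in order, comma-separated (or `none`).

1 → no match
2 → no match
3 → no match
4 → no match
5 → match
6 → match
7 → no match
8 → no match

5, 6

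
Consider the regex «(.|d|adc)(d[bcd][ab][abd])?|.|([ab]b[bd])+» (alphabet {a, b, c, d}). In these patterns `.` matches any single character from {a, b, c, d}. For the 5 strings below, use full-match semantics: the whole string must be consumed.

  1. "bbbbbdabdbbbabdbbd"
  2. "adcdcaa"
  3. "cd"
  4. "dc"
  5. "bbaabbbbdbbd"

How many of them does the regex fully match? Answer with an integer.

1 → match
2. "adcdcaa" → match
3. "cd" → no match
4. "dc" → no match
5. "bbaabbbbdbbd" → no match
Total matched: 2

2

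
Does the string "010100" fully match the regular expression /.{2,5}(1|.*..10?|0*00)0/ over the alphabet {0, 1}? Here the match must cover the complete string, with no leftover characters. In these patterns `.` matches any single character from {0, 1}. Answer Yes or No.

No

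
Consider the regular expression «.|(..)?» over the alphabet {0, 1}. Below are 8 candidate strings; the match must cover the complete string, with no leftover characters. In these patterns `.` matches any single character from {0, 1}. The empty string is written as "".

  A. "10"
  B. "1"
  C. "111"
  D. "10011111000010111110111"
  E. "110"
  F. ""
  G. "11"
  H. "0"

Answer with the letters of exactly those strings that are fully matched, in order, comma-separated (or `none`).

A, B, F, G, H

A → match
B → match
C → no match
D → no match
E → no match
F → match
G → match
H → match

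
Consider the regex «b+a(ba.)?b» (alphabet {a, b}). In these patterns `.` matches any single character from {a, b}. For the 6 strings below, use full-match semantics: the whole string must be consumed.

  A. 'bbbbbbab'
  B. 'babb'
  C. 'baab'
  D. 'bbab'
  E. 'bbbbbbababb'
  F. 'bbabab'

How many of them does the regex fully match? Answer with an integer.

A → match
B → no match
C → no match
D → match
E → match
F → no match
Total matched: 3

3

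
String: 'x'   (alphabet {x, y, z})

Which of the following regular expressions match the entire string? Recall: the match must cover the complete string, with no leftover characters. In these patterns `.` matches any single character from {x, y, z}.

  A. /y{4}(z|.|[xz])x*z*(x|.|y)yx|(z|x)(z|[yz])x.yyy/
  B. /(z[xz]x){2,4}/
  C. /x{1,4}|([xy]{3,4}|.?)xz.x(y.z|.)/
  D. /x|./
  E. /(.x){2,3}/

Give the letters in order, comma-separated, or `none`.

A → no match
B → no match — must start with 'z'
C → match
D → match
E → no match

C, D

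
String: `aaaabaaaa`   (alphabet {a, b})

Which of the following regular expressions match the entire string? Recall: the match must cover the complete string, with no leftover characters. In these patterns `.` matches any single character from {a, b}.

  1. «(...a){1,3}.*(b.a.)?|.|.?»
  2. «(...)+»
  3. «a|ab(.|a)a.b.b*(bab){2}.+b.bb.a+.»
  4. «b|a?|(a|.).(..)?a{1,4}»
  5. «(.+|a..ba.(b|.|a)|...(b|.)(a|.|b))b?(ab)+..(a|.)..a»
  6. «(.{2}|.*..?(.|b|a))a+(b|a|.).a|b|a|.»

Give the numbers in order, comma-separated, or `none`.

1, 2, 6

1 → match
2 → match
3 → no match
4 → no match
5 → no match
6 → match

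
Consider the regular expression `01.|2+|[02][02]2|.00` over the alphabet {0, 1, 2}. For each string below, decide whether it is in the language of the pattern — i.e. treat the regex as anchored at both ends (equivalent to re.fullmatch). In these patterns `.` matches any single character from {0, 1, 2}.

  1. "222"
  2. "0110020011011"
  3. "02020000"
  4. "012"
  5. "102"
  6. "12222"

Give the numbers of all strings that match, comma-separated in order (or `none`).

1. "222" → match
2 → no match
3. "02020000" → no match
4. "012" → match
5. "102" → no match
6. "12222" → no match

1, 4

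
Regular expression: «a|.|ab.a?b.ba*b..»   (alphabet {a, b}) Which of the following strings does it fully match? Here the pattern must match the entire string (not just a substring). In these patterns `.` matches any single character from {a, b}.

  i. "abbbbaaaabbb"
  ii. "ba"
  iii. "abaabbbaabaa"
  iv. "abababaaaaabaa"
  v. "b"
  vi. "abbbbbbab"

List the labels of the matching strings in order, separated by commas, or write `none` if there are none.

i → no match
ii → no match
iii → match
iv → match
v → match
vi → match

iii, iv, v, vi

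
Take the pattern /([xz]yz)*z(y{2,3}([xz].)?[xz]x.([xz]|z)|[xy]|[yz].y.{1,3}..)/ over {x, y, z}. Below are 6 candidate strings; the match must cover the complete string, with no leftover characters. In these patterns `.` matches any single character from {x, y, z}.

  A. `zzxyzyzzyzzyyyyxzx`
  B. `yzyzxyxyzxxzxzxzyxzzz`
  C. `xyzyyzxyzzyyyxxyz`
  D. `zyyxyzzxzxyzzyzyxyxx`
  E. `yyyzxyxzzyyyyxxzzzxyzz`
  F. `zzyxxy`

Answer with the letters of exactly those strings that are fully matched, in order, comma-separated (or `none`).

none

A → no match
B → no match
C → no match
D → no match
E → no match
F. `zzyxxy` → no match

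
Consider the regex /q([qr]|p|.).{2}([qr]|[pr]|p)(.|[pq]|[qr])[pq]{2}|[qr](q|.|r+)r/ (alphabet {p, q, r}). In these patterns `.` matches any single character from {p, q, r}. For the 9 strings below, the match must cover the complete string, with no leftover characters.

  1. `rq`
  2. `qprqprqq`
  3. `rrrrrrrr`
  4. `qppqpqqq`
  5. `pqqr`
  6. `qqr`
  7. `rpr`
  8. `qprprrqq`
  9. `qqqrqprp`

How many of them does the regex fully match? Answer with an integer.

6

1 → no match
2 → match
3 → match
4 → match
5 → no match
6 → match
7 → match
8 → match
9 → no match
Total matched: 6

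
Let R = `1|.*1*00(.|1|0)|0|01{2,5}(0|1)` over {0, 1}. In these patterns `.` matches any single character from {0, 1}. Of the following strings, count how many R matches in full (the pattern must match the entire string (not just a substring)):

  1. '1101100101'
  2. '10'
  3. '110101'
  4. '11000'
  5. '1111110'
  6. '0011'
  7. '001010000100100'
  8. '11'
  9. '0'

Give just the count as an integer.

2

1 → no match
2 → no match
3 → no match
4 → match
5 → no match
6 → no match
7 → no match
8 → no match
9 → match
Total matched: 2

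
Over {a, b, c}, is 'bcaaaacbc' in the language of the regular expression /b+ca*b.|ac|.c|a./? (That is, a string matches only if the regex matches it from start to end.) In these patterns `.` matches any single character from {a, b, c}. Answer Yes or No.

No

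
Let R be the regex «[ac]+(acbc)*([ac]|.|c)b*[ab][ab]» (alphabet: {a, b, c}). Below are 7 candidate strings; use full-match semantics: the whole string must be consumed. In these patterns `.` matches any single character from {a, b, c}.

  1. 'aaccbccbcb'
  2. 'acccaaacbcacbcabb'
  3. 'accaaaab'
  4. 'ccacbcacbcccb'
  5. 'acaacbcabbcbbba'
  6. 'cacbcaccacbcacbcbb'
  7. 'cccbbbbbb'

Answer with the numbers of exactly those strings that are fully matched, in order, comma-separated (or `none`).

1 → no match
2 → match
3 → match
4 → no match
5 → no match
6 → no match
7 → match

2, 3, 7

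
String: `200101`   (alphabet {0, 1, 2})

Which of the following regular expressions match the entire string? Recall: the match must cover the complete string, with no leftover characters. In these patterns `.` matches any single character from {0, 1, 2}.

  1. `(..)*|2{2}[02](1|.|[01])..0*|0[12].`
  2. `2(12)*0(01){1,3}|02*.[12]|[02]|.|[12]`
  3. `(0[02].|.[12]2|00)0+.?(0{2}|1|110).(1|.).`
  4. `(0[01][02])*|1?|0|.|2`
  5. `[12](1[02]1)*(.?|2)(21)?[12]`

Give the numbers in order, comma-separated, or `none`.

1 → match
2 → match
3 → no match
4 → no match
5 → no match

1, 2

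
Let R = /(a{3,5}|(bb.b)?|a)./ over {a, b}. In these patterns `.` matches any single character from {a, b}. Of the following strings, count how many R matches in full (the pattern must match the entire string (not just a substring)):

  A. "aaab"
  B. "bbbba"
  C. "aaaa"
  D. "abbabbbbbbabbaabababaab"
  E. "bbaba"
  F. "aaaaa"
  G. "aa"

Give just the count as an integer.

6

A → match
B → match
C → match
D → no match
E → match
F → match
G → match
Total matched: 6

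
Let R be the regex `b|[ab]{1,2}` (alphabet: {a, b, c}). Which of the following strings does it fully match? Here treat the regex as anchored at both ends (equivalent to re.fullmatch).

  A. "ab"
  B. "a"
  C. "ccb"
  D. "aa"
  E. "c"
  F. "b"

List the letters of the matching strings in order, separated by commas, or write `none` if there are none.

A → match
B → match
C → no match
D → match
E → no match
F → match

A, B, D, F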